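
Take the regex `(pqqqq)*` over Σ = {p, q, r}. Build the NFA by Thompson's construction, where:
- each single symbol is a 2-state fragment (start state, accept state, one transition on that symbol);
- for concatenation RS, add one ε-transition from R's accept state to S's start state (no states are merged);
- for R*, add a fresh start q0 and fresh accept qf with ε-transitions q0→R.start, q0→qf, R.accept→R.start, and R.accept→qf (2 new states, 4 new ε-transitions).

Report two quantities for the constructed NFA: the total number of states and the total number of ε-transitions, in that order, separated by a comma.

Bottom-up over the parse tree:
Each of the 5 symbol leaves contributes 2 states and 0 ε-transitions.
  pqqqq = 10 states, 4 ε-transitions
  (pqqqq)* = 12 states, 8 ε-transitions

12, 8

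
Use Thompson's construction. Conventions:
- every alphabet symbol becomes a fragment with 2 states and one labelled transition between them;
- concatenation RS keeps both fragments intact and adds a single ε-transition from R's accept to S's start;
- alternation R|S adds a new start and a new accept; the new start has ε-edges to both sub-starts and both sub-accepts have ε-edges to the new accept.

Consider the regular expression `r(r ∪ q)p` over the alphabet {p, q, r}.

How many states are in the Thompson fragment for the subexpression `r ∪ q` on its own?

Fragment for `r ∪ q`:
Each of the 2 symbol leaves contributes a 2-state fragment.
  r ∪ q : 6 states

6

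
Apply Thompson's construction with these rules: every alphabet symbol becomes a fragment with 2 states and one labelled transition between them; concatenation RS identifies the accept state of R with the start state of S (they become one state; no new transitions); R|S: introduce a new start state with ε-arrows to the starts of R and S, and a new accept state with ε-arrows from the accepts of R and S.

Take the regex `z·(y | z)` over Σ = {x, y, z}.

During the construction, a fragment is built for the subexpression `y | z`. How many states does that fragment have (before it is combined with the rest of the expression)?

6

Fragment for `y | z`:
Each of the 2 symbol leaves contributes a 2-state fragment.
  y | z → 6 states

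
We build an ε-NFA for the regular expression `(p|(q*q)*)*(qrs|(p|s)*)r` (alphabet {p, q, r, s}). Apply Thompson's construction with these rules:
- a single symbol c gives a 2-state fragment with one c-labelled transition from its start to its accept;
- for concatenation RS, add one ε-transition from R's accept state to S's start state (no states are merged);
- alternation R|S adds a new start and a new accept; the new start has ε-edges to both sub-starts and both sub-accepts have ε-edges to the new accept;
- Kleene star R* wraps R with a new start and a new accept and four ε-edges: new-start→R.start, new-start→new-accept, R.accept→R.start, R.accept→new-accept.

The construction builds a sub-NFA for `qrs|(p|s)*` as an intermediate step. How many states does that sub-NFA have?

Fragment for `qrs|(p|s)*`:
Each of the 5 symbol leaves contributes a 2-state fragment.
  qrs → 6 states
  p|s → 6 states
  (p|s)* → 8 states
  qrs|(p|s)* → 16 states

16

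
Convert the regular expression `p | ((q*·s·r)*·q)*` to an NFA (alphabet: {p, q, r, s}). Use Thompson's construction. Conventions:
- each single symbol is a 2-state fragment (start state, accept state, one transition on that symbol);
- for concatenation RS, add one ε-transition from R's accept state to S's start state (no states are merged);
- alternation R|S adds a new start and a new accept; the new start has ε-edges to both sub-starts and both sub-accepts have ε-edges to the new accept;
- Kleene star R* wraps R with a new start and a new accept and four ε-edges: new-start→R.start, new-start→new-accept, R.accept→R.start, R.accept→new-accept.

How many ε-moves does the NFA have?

Per subexpression:
Each of the 5 symbol leaves contributes 0 ε-transitions.
  q* : 4 ε-transitions
  q*·s·r : 6 ε-transitions
  (q*·s·r)* : 10 ε-transitions
  (q*·s·r)*·q : 11 ε-transitions
  ((q*·s·r)*·q)* : 15 ε-transitions
  p | ((q*·s·r)*·q)* : 19 ε-transitions

19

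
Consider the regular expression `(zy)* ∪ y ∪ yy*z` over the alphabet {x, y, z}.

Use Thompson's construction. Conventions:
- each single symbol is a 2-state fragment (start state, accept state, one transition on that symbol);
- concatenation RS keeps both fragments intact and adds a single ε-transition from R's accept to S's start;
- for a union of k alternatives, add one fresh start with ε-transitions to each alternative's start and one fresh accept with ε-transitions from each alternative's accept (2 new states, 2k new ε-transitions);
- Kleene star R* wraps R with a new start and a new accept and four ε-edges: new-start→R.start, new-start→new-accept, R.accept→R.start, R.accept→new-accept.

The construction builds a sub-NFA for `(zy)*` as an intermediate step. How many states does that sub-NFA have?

Fragment for `(zy)*`:
Each of the 2 symbol leaves contributes a 2-state fragment.
  zy — 4 states
  (zy)* — 6 states

6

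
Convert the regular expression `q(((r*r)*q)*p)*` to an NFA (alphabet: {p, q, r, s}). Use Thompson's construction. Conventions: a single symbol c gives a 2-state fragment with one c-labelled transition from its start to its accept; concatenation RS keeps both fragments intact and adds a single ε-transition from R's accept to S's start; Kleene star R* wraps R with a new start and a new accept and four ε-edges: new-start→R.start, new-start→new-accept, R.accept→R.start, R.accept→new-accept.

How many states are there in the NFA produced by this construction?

18

Recursing over subexpressions:
Each of the 5 symbol leaves contributes a 2-state fragment.
  r* → 4 states
  r*r → 6 states
  (r*r)* → 8 states
  (r*r)*q → 10 states
  ((r*r)*q)* → 12 states
  ((r*r)*q)*p → 14 states
  (((r*r)*q)*p)* → 16 states
  q(((r*r)*q)*p)* → 18 states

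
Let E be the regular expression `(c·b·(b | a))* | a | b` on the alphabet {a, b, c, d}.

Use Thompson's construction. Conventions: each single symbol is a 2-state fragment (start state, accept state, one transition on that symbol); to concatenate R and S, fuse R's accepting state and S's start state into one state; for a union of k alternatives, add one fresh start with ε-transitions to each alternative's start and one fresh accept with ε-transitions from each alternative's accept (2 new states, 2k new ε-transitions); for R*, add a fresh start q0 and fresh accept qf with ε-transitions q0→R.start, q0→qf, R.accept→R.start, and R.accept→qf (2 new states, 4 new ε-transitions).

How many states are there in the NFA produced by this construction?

16

By structural recursion:
Each of the 6 symbol leaves contributes a 2-state fragment.
  b | a → 6 states
  c·b·(b | a) → 8 states
  (c·b·(b | a))* → 10 states
  (c·b·(b | a))* | a | b → 16 states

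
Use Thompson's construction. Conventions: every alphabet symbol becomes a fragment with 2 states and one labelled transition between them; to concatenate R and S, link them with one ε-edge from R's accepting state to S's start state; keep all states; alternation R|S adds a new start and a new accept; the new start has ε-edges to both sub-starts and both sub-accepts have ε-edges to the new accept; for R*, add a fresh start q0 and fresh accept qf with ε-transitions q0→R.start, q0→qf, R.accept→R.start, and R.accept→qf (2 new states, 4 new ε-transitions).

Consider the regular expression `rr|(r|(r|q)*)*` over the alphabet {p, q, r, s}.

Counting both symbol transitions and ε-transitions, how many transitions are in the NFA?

26

Per subexpression:
Each of the 5 symbol leaves contributes 1 transition (1 symbol, 0 ε).
  rr — 3 transitions (2 symbol, 1 ε)
  r|q — 6 transitions (2 symbol, 4 ε)
  (r|q)* — 10 transitions (2 symbol, 8 ε)
  r|(r|q)* — 15 transitions (3 symbol, 12 ε)
  (r|(r|q)*)* — 19 transitions (3 symbol, 16 ε)
  rr|(r|(r|q)*)* — 26 transitions (5 symbol, 21 ε)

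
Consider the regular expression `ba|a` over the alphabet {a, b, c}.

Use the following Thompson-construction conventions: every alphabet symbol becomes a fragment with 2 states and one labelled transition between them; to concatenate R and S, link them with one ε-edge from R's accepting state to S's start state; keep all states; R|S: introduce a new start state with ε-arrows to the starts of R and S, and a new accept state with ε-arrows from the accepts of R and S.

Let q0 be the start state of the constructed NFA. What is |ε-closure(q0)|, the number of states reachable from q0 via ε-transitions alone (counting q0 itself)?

Work bottom-up. For each fragment F, track |ε-closure(F.start)| and whether F's accept lies in that closure (i.e. whether F accepts ε). A single-symbol fragment has closure size 1 and does not accept ε.
  ba → |closure| equals the left operand's closure size = 1 (its accept is not ε-reachable, so the closure stops there)
  ba|a → |closure| = 1 + 1 + 1 = 3 (the new accept is not ε-reachable since no branch accepts ε)

3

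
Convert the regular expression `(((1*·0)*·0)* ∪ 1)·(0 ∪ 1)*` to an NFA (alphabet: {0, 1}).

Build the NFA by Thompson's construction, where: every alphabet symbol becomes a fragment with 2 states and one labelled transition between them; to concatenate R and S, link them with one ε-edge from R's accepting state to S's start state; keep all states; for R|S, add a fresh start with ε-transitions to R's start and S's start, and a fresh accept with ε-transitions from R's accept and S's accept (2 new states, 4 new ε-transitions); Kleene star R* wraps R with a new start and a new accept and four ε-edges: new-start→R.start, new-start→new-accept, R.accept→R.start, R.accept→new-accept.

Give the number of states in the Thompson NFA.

24

By structural recursion:
Each of the 6 symbol leaves contributes a 2-state fragment.
  1* : 4 states
  1*·0 : 6 states
  (1*·0)* : 8 states
  (1*·0)*·0 : 10 states
  ((1*·0)*·0)* : 12 states
  ((1*·0)*·0)* ∪ 1 : 16 states
  0 ∪ 1 : 6 states
  (0 ∪ 1)* : 8 states
  (((1*·0)*·0)* ∪ 1)·(0 ∪ 1)* : 24 states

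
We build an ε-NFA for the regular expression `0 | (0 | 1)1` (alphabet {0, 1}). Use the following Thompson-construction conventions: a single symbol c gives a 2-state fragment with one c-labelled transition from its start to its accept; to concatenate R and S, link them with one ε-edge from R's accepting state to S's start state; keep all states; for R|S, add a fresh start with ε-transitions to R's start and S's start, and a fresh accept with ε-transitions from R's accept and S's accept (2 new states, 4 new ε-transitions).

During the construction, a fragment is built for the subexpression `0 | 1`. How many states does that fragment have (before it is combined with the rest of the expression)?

6

Fragment for `0 | 1`:
Each of the 2 symbol leaves contributes a 2-state fragment.
  0 | 1 = 6 states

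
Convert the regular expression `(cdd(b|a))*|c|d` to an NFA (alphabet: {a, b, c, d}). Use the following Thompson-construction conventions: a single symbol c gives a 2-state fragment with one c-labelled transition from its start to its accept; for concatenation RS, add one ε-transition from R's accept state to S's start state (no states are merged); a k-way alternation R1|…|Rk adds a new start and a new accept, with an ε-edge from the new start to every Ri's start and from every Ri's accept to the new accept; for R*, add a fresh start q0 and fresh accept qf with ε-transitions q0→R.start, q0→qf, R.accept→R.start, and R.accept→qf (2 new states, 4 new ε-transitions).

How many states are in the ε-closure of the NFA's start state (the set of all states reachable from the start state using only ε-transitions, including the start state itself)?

7

Work bottom-up. For each fragment F, track |ε-closure(F.start)| and whether F's accept lies in that closure (i.e. whether F accepts ε). A single-symbol fragment has closure size 1 and does not accept ε.
  b|a : |closure| = 1 + 1 + 1 = 3 (the new accept is not ε-reachable since no branch accepts ε)
  cdd(b|a) : same as the first factor's closure: |closure| = 1
  (cdd(b|a))* : |closure| = 1 (new start) + 1 (body) + 1 (new accept) = 3
  (cdd(b|a))*|c|d : |closure| = 1 (new start) + (3 + 1 + 1) + 1 (new accept, since some branch ε-reaches its own accept) = 7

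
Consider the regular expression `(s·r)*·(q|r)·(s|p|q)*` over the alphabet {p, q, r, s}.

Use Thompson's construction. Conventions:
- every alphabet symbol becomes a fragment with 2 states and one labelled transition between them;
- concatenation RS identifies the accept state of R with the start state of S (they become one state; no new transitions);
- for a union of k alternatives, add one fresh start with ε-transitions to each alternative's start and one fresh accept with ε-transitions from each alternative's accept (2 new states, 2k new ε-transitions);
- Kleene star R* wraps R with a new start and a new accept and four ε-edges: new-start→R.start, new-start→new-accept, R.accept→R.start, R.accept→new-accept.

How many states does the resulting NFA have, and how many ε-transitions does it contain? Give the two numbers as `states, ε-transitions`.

Per subexpression:
Each of the 7 symbol leaves contributes 2 states and 0 ε-transitions.
  s·r — 3 states, 0 ε-transitions
  (s·r)* — 5 states, 4 ε-transitions
  q|r — 6 states, 4 ε-transitions
  s|p|q — 8 states, 6 ε-transitions
  (s|p|q)* — 10 states, 10 ε-transitions
  (s·r)*·(q|r)·(s|p|q)* — 19 states, 18 ε-transitions

19, 18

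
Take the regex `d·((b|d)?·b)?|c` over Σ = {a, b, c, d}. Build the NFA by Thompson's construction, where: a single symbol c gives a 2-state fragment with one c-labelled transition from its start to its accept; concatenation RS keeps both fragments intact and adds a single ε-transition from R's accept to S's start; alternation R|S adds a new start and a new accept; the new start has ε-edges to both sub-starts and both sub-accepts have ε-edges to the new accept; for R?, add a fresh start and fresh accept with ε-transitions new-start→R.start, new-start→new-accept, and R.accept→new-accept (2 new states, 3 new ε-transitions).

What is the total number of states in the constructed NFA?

Recursing over subexpressions:
Each of the 5 symbol leaves contributes a 2-state fragment.
  b|d → 6 states
  (b|d)? → 8 states
  (b|d)?·b → 10 states
  ((b|d)?·b)? → 12 states
  d·((b|d)?·b)? → 14 states
  d·((b|d)?·b)?|c → 18 states

18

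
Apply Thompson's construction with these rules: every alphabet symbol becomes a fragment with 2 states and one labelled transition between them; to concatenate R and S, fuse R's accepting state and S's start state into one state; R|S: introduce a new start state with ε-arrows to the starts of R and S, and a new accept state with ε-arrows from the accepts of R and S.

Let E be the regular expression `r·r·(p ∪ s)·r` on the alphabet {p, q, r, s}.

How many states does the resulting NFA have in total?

Recursing over subexpressions:
Each of the 5 symbol leaves contributes a 2-state fragment.
  p ∪ s : 6 states
  r·r·(p ∪ s)·r : 9 states

9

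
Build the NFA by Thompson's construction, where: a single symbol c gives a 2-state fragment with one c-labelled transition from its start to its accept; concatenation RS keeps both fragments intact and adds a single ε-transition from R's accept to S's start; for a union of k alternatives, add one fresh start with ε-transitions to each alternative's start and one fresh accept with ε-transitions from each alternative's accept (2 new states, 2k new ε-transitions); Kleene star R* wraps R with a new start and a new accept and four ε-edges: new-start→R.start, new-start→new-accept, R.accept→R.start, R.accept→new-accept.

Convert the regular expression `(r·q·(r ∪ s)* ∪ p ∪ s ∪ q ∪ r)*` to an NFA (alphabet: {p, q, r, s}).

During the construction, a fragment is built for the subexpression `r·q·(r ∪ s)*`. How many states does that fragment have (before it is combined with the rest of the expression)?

Fragment for `r·q·(r ∪ s)*`:
Each of the 4 symbol leaves contributes a 2-state fragment.
  r ∪ s = 6 states
  (r ∪ s)* = 8 states
  r·q·(r ∪ s)* = 12 states

12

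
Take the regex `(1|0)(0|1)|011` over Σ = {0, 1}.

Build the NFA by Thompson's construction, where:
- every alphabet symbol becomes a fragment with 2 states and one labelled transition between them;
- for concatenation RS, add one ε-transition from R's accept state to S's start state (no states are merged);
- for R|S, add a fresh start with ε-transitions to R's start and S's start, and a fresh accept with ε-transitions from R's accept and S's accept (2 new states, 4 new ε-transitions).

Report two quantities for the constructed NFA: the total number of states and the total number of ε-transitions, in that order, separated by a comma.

20, 15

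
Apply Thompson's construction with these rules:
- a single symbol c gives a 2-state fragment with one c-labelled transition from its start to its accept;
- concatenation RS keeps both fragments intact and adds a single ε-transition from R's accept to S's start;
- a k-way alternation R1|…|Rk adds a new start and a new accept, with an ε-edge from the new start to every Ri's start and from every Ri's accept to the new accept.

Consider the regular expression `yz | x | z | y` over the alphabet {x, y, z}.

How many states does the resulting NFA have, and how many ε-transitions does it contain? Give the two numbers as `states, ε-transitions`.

Building bottom-up:
Each of the 5 symbol leaves contributes 2 states and 0 ε-transitions.
  yz — 4 states, 1 ε-transition
  yz | x | z | y — 12 states, 9 ε-transitions

12, 9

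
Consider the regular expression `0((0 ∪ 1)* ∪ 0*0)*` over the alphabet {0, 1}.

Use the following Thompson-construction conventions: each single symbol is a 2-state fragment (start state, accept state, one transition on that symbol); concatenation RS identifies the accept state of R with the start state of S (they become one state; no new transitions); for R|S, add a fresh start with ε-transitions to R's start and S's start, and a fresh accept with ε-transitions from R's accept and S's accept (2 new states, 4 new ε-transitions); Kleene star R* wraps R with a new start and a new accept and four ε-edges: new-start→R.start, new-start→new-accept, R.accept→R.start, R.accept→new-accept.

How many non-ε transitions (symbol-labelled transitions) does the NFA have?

Per subexpression:
Each of the 5 symbol leaves contributes exactly 1 symbol transition.
  0 ∪ 1 — 2 symbol transitions
  (0 ∪ 1)* — 2 symbol transitions
  0* — 1 symbol transition
  0*0 — 2 symbol transitions
  (0 ∪ 1)* ∪ 0*0 — 4 symbol transitions
  ((0 ∪ 1)* ∪ 0*0)* — 4 symbol transitions
  0((0 ∪ 1)* ∪ 0*0)* — 5 symbol transitions

5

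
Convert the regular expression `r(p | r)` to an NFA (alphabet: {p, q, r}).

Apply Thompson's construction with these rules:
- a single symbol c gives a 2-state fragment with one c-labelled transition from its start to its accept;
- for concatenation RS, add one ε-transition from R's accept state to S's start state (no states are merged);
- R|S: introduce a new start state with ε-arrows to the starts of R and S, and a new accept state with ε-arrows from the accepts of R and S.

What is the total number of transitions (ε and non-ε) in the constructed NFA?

By structural recursion:
Each of the 3 symbol leaves contributes 1 transition (1 symbol, 0 ε).
  p | r → 6 transitions (2 symbol, 4 ε)
  r(p | r) → 8 transitions (3 symbol, 5 ε)

8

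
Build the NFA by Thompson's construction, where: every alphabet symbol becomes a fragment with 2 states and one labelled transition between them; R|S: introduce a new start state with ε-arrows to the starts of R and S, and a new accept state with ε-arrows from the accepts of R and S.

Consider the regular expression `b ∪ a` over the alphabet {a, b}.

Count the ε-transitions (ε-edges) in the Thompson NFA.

Per subexpression:
Each of the 2 symbol leaves contributes 0 ε-transitions.
  b ∪ a → 4 ε-transitions

4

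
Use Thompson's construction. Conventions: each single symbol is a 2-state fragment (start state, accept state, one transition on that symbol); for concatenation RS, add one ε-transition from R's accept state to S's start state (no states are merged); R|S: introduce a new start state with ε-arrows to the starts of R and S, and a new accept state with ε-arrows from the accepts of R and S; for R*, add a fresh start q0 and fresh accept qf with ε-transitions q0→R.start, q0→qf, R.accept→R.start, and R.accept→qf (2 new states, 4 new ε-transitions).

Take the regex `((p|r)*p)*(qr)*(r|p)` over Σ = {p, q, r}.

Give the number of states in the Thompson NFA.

Building bottom-up:
Each of the 7 symbol leaves contributes a 2-state fragment.
  p|r → 6 states
  (p|r)* → 8 states
  (p|r)*p → 10 states
  ((p|r)*p)* → 12 states
  qr → 4 states
  (qr)* → 6 states
  r|p → 6 states
  ((p|r)*p)*(qr)*(r|p) → 24 states

24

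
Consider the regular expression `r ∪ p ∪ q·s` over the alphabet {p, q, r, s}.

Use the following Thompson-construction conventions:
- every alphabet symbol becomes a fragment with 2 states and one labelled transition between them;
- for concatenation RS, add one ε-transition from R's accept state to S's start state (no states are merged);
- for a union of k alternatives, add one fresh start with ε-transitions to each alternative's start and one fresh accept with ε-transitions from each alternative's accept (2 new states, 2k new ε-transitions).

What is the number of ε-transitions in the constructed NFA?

Recursing over subexpressions:
Each of the 4 symbol leaves contributes 0 ε-transitions.
  q·s — 1 ε-transition
  r ∪ p ∪ q·s — 7 ε-transitions

7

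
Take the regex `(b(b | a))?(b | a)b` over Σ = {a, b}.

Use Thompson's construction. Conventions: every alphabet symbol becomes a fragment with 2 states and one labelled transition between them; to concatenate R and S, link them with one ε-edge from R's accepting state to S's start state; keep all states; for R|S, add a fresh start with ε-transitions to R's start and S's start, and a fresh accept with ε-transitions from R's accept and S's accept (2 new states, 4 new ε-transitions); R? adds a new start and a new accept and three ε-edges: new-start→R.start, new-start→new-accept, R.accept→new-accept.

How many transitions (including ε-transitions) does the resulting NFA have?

By structural recursion:
Each of the 6 symbol leaves contributes 1 transition (1 symbol, 0 ε).
  b | a → 6 transitions (2 symbol, 4 ε)
  b(b | a) → 8 transitions (3 symbol, 5 ε)
  (b(b | a))? → 11 transitions (3 symbol, 8 ε)
  b | a → 6 transitions (2 symbol, 4 ε)
  (b(b | a))?(b | a)b → 20 transitions (6 symbol, 14 ε)

20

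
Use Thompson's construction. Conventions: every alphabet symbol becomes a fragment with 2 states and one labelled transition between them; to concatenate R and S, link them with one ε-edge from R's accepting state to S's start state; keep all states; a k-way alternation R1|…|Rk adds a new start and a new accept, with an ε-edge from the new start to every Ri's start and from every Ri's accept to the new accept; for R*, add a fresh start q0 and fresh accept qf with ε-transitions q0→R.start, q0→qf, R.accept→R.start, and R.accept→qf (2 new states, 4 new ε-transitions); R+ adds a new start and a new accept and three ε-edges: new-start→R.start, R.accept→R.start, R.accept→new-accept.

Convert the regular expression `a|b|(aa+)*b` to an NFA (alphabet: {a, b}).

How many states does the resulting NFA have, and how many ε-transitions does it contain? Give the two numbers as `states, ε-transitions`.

16, 15

Per subexpression:
Each of the 5 symbol leaves contributes 2 states and 0 ε-transitions.
  a+ : 4 states, 3 ε-transitions
  aa+ : 6 states, 4 ε-transitions
  (aa+)* : 8 states, 8 ε-transitions
  (aa+)*b : 10 states, 9 ε-transitions
  a|b|(aa+)*b : 16 states, 15 ε-transitions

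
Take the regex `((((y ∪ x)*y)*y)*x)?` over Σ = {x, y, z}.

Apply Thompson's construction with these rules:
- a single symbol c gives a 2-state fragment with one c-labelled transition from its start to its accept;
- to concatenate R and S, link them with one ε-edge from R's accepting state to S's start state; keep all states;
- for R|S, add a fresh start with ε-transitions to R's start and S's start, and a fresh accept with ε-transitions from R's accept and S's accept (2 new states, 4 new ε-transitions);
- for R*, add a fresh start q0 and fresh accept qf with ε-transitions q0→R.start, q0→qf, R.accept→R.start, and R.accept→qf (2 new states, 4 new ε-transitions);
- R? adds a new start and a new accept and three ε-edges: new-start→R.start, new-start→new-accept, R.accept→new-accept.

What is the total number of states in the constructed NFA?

Building bottom-up:
Each of the 5 symbol leaves contributes a 2-state fragment.
  y ∪ x = 6 states
  (y ∪ x)* = 8 states
  (y ∪ x)*y = 10 states
  ((y ∪ x)*y)* = 12 states
  ((y ∪ x)*y)*y = 14 states
  (((y ∪ x)*y)*y)* = 16 states
  (((y ∪ x)*y)*y)*x = 18 states
  ((((y ∪ x)*y)*y)*x)? = 20 states

20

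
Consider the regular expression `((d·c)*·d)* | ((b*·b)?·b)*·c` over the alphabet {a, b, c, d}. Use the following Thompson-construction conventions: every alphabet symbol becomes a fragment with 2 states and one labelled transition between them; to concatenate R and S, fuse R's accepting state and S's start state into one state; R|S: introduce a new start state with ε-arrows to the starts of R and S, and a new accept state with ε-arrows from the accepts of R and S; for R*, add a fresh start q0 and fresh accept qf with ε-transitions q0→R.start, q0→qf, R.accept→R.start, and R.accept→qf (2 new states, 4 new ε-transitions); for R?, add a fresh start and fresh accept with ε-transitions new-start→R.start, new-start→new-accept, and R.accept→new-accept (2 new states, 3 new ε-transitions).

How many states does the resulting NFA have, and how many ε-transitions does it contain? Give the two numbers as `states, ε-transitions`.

21, 23

Bottom-up over the parse tree:
Each of the 7 symbol leaves contributes 2 states and 0 ε-transitions.
  d·c = 3 states, 0 ε-transitions
  (d·c)* = 5 states, 4 ε-transitions
  (d·c)*·d = 6 states, 4 ε-transitions
  ((d·c)*·d)* = 8 states, 8 ε-transitions
  b* = 4 states, 4 ε-transitions
  b*·b = 5 states, 4 ε-transitions
  (b*·b)? = 7 states, 7 ε-transitions
  (b*·b)?·b = 8 states, 7 ε-transitions
  ((b*·b)?·b)* = 10 states, 11 ε-transitions
  ((b*·b)?·b)*·c = 11 states, 11 ε-transitions
  ((d·c)*·d)* | ((b*·b)?·b)*·c = 21 states, 23 ε-transitions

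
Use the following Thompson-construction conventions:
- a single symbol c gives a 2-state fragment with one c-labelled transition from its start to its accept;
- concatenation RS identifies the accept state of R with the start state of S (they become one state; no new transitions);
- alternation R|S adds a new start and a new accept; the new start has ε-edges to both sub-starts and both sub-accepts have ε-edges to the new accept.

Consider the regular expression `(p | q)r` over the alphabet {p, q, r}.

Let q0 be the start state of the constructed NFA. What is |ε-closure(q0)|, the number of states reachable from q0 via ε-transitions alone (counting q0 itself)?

Work bottom-up. For each fragment F, track |ε-closure(F.start)| and whether F's accept lies in that closure (i.e. whether F accepts ε). A single-symbol fragment has closure size 1 and does not accept ε.
  p | q — |ε-closure| = 1 + 1 + 1 = 3 (the new accept is not ε-reachable since no branch accepts ε)
  (p | q)r — |ε-closure| equals the left operand's closure size = 3 (its accept is not ε-reachable, so the closure stops there)

3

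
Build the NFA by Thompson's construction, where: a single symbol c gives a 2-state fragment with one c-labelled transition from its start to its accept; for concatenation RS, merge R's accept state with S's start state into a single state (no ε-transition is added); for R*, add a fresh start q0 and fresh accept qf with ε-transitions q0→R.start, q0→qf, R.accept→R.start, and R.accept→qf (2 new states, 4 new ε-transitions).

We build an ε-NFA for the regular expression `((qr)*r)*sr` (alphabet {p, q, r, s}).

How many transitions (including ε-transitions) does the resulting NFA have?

13

Recursing over subexpressions:
Each of the 5 symbol leaves contributes 1 transition (1 symbol, 0 ε).
  qr = 2 transitions (2 symbol, 0 ε)
  (qr)* = 6 transitions (2 symbol, 4 ε)
  (qr)*r = 7 transitions (3 symbol, 4 ε)
  ((qr)*r)* = 11 transitions (3 symbol, 8 ε)
  ((qr)*r)*sr = 13 transitions (5 symbol, 8 ε)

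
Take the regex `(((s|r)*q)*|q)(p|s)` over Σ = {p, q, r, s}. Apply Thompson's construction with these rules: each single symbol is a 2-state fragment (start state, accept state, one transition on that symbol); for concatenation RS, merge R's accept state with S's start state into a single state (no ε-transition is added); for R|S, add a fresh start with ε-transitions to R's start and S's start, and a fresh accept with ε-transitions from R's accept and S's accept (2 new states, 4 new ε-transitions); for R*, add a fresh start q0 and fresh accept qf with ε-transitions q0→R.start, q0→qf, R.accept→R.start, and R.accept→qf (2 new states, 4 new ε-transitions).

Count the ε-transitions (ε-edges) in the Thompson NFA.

20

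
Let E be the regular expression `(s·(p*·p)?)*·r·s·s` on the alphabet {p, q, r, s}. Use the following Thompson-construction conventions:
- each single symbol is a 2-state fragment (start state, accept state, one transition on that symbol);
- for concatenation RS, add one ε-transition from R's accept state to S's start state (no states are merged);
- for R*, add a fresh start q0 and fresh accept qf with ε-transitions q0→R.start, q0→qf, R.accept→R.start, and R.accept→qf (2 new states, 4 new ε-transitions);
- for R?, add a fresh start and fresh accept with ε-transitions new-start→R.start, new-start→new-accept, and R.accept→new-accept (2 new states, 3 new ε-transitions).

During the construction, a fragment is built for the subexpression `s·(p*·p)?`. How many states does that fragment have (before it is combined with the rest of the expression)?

10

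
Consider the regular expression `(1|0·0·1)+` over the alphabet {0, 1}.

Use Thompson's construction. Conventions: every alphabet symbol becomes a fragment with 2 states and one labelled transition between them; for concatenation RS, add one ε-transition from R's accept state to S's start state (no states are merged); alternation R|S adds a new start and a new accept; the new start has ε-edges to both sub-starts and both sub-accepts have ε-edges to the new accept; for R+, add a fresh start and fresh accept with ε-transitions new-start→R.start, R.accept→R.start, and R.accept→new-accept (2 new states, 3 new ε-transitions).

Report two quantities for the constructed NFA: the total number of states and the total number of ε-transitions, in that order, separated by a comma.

12, 9

Recursing over subexpressions:
Each of the 4 symbol leaves contributes 2 states and 0 ε-transitions.
  0·0·1 — 6 states, 2 ε-transitions
  1|0·0·1 — 10 states, 6 ε-transitions
  (1|0·0·1)+ — 12 states, 9 ε-transitions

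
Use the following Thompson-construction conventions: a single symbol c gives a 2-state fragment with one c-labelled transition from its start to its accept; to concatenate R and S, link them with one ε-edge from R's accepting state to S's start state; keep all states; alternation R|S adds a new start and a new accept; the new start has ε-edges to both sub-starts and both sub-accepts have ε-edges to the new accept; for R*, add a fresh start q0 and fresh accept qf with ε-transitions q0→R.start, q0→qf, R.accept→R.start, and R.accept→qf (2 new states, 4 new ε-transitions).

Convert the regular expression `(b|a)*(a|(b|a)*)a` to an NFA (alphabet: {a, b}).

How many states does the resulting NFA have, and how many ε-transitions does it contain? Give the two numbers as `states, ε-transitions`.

22, 22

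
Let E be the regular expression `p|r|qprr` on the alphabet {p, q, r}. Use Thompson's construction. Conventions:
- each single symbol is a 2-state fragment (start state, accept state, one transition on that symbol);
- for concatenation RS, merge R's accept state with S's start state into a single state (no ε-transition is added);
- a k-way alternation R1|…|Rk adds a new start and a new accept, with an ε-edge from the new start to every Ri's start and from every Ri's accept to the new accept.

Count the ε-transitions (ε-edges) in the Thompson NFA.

6

Building bottom-up:
Each of the 6 symbol leaves contributes 0 ε-transitions.
  qprr — 0 ε-transitions
  p|r|qprr — 6 ε-transitions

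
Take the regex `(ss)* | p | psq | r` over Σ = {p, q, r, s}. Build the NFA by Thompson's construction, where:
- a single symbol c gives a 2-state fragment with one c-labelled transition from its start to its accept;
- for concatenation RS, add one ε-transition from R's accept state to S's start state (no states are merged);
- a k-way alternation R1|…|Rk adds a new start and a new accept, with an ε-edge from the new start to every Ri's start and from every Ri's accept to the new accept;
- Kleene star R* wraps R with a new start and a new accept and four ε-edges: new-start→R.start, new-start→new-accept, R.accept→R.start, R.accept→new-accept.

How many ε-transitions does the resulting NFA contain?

15

Building bottom-up:
Each of the 7 symbol leaves contributes 0 ε-transitions.
  ss : 1 ε-transition
  (ss)* : 5 ε-transitions
  psq : 2 ε-transitions
  (ss)* | p | psq | r : 15 ε-transitions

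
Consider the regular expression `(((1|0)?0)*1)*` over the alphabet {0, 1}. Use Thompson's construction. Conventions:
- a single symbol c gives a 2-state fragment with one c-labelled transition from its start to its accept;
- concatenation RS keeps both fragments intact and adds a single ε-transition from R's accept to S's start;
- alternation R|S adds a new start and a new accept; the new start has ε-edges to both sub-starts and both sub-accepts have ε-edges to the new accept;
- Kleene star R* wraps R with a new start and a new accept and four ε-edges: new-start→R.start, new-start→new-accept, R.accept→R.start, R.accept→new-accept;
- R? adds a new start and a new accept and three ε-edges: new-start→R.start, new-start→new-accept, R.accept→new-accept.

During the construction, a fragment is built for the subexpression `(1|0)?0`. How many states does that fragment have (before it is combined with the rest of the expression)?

10

Fragment for `(1|0)?0`:
Each of the 3 symbol leaves contributes a 2-state fragment.
  1|0 — 6 states
  (1|0)? — 8 states
  (1|0)?0 — 10 states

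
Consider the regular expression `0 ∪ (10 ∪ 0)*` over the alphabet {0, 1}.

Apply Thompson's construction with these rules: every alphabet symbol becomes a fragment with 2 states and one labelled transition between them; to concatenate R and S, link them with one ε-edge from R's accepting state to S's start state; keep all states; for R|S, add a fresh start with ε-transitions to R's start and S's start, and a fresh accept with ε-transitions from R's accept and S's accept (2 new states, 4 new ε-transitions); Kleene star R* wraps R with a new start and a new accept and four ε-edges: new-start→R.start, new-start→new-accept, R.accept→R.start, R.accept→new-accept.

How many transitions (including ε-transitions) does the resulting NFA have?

Building bottom-up:
Each of the 4 symbol leaves contributes 1 transition (1 symbol, 0 ε).
  10 = 3 transitions (2 symbol, 1 ε)
  10 ∪ 0 = 8 transitions (3 symbol, 5 ε)
  (10 ∪ 0)* = 12 transitions (3 symbol, 9 ε)
  0 ∪ (10 ∪ 0)* = 17 transitions (4 symbol, 13 ε)

17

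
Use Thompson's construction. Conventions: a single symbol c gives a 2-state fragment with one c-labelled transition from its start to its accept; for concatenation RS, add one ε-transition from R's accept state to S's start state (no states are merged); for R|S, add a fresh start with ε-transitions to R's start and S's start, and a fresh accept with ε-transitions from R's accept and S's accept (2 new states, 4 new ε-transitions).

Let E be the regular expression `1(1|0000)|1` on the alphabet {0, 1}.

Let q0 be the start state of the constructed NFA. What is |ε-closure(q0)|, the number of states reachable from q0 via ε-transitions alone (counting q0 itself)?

3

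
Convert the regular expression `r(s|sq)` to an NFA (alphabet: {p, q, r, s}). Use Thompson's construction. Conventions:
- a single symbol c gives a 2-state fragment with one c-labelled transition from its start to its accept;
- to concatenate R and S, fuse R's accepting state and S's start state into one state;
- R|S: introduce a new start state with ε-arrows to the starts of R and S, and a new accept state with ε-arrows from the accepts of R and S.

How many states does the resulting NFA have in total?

Building bottom-up:
Each of the 4 symbol leaves contributes a 2-state fragment.
  sq = 3 states
  s|sq = 7 states
  r(s|sq) = 8 states

8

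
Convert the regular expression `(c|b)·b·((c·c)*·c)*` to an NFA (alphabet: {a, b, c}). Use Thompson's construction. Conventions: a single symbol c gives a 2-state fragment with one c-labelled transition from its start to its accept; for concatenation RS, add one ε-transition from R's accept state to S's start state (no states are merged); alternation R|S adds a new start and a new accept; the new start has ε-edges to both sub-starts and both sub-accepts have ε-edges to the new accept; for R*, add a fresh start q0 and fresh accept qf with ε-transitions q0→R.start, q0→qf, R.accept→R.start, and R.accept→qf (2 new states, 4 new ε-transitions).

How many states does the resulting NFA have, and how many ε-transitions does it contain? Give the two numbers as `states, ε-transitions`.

Recursing over subexpressions:
Each of the 6 symbol leaves contributes 2 states and 0 ε-transitions.
  c|b : 6 states, 4 ε-transitions
  c·c : 4 states, 1 ε-transition
  (c·c)* : 6 states, 5 ε-transitions
  (c·c)*·c : 8 states, 6 ε-transitions
  ((c·c)*·c)* : 10 states, 10 ε-transitions
  (c|b)·b·((c·c)*·c)* : 18 states, 16 ε-transitions

18, 16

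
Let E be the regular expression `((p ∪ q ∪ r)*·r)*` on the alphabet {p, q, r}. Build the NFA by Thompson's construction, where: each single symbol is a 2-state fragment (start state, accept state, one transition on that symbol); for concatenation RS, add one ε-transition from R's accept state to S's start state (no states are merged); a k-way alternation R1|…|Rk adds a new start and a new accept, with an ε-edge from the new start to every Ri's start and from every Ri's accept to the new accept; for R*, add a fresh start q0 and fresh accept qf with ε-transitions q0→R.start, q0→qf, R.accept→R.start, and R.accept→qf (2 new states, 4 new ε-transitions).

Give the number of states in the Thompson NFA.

Per subexpression:
Each of the 4 symbol leaves contributes a 2-state fragment.
  p ∪ q ∪ r → 8 states
  (p ∪ q ∪ r)* → 10 states
  (p ∪ q ∪ r)*·r → 12 states
  ((p ∪ q ∪ r)*·r)* → 14 states

14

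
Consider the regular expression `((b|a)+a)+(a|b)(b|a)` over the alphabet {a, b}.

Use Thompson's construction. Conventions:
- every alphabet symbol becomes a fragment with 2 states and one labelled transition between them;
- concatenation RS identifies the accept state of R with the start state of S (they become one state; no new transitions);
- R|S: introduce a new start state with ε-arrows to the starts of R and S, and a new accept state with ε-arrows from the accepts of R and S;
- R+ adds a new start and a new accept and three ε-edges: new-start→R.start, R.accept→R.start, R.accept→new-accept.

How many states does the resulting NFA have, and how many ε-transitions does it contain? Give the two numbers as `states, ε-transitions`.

By structural recursion:
Each of the 7 symbol leaves contributes 2 states and 0 ε-transitions.
  b|a = 6 states, 4 ε-transitions
  (b|a)+ = 8 states, 7 ε-transitions
  (b|a)+a = 9 states, 7 ε-transitions
  ((b|a)+a)+ = 11 states, 10 ε-transitions
  a|b = 6 states, 4 ε-transitions
  b|a = 6 states, 4 ε-transitions
  ((b|a)+a)+(a|b)(b|a) = 21 states, 18 ε-transitions

21, 18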